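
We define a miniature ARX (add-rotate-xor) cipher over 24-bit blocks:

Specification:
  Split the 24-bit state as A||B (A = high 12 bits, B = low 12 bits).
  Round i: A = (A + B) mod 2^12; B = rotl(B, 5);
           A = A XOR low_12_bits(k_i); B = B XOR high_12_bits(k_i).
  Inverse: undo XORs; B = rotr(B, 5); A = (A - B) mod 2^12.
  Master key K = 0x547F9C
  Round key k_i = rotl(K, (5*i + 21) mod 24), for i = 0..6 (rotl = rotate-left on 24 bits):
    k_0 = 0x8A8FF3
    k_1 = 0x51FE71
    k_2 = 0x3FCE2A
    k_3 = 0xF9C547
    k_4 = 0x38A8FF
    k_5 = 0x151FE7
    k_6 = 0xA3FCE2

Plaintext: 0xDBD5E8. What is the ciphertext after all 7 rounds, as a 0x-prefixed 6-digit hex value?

0x7FCACF

s_0 = plaintext = 0xDBD5E8
s_1 = Round(s_0, k_0) = 0xC565A3
s_2 = Round(s_1, k_1) = 0xF88174
s_3 = Round(s_2, k_2) = 0xED6D7E
s_4 = Round(s_3, k_3) = 0x913046
s_5 = Round(s_4, k_4) = 0x1A6B4A
s_6 = Round(s_5, k_5) = 0x317807
s_7 = Round(s_6, k_6) = 0x7FCACF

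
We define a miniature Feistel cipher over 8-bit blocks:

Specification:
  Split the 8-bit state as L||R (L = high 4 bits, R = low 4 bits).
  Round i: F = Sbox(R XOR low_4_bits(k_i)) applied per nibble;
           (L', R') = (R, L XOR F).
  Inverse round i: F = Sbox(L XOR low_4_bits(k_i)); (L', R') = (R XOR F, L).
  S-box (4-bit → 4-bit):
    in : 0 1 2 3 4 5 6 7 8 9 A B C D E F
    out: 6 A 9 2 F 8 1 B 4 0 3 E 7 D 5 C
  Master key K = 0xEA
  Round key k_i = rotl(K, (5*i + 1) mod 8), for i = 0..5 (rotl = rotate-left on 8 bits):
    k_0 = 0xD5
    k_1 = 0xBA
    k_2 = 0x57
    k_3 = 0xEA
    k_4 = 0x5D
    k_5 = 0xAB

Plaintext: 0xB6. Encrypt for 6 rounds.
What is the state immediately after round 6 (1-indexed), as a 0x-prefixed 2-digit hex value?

s_0 = plaintext = 0xB6
s_1 = Round(s_0, k_0) = 0x69
s_2 = Round(s_1, k_1) = 0x94
s_3 = Round(s_2, k_2) = 0x4B
s_4 = Round(s_3, k_3) = 0xBE
s_5 = Round(s_4, k_4) = 0xE9
s_6 = Round(s_5, k_5) = 0x97

0x97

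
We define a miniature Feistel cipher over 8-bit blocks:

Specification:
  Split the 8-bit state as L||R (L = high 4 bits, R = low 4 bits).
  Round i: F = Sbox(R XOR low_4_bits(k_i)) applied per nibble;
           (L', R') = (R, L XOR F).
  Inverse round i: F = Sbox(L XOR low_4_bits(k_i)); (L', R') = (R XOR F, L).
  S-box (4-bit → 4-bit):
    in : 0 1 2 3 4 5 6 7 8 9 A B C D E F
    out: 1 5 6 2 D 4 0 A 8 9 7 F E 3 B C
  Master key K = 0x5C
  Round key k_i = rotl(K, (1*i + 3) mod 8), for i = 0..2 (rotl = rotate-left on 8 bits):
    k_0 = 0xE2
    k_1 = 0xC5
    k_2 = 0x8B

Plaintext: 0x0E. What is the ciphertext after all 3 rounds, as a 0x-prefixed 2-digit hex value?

s_0 = plaintext = 0x0E
s_1 = Round(s_0, k_0) = 0xEE
s_2 = Round(s_1, k_1) = 0xE1
s_3 = Round(s_2, k_2) = 0x19

0x19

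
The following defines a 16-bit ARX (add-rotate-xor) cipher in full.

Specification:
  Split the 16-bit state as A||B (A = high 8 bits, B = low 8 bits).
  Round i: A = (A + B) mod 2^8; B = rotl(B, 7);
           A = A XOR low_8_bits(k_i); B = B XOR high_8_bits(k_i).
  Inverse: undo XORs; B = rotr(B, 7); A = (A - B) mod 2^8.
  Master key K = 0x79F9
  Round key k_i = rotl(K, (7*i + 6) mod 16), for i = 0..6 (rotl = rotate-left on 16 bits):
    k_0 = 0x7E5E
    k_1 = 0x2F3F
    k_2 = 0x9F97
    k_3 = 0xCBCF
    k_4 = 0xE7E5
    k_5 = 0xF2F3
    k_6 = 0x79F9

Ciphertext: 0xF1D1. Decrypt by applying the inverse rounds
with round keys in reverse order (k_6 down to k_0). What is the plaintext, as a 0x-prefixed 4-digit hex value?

s_0 = ciphertext = 0xF1D1
s_1 = InvRound(s_0, k_6) = 0xB751
s_2 = InvRound(s_1, k_5) = 0xFD47
s_3 = InvRound(s_2, k_4) = 0xD741
s_4 = InvRound(s_3, k_3) = 0x0315
s_5 = InvRound(s_4, k_2) = 0x7F15
s_6 = InvRound(s_5, k_1) = 0xCC74
s_7 = InvRound(s_6, k_0) = 0x7E14

0x7E14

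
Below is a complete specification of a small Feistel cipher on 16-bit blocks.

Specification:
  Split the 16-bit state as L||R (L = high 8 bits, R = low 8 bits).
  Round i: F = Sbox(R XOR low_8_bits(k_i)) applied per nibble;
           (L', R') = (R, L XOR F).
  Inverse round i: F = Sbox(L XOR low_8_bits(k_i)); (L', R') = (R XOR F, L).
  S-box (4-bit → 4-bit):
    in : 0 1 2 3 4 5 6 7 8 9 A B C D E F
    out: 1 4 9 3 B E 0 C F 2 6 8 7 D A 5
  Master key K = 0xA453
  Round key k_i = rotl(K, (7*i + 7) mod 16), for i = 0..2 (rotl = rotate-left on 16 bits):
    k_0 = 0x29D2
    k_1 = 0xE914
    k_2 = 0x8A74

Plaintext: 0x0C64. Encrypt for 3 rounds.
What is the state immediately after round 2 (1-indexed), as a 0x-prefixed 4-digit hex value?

s_0 = plaintext = 0x0C64
s_1 = Round(s_0, k_0) = 0x648C
s_2 = Round(s_1, k_1) = 0x8C4B
s_3 = Round(s_2, k_2) = 0x4BB9

0x8C4B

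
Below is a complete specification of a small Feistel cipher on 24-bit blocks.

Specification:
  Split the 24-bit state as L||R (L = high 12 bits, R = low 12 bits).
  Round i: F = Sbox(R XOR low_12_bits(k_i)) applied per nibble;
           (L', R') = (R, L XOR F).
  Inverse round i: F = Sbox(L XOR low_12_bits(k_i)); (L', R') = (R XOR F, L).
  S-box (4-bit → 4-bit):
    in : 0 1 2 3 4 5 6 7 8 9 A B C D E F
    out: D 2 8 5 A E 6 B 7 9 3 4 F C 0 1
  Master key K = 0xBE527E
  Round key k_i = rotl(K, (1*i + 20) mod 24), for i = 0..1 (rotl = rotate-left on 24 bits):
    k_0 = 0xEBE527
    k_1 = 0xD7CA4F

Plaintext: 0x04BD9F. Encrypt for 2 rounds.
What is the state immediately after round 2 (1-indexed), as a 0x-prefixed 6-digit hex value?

0x70C13A

s_0 = plaintext = 0x04BD9F
s_1 = Round(s_0, k_0) = 0xD9F70C
s_2 = Round(s_1, k_1) = 0x70C13A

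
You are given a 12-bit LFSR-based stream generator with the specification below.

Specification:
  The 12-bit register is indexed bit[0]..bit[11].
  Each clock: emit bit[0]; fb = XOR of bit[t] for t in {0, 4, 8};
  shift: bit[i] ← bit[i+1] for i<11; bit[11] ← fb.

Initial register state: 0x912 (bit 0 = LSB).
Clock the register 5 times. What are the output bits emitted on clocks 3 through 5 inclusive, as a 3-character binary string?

reg_0 = 0x912
clock 1: out=0, reg = 0x489
clock 2: out=1, reg = 0xA44
clock 3: out=0, reg = 0x522
clock 4: out=0, reg = 0xA91
clock 5: out=1, reg = 0x548

001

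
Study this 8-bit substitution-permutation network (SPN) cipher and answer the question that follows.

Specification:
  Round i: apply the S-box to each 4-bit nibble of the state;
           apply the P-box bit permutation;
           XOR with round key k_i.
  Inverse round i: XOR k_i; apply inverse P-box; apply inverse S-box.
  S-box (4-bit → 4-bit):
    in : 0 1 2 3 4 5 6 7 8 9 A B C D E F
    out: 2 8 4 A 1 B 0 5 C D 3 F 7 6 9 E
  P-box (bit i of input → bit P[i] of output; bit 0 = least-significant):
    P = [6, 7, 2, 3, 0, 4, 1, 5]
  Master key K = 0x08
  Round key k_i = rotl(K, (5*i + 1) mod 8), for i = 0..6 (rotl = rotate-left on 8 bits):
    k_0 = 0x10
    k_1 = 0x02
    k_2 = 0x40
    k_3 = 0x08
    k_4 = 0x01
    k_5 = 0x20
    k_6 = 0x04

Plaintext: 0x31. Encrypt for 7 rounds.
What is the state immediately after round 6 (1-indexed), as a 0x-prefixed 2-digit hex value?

s_0 = plaintext = 0x31
s_1 = Round(s_0, k_0) = 0x28
s_2 = Round(s_1, k_1) = 0x0C
s_3 = Round(s_2, k_2) = 0x94
s_4 = Round(s_3, k_3) = 0x6B
s_5 = Round(s_4, k_4) = 0xCD
s_6 = Round(s_5, k_5) = 0xB7
s_7 = Round(s_6, k_6) = 0x73

0xB7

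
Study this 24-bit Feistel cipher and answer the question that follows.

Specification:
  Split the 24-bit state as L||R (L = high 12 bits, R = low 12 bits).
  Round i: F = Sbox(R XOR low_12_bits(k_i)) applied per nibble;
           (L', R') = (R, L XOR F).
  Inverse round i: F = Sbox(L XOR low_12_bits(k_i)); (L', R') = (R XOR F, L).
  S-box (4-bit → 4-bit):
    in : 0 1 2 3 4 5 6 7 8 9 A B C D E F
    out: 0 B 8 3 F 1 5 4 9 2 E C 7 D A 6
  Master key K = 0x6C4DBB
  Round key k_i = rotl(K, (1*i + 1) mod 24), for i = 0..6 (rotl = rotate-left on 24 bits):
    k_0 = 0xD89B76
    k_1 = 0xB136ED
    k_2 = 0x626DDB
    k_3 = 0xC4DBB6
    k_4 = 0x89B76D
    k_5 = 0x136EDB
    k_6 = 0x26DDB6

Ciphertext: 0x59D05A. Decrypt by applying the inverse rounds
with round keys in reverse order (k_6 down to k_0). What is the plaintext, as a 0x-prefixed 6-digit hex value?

s_0 = ciphertext = 0x59D05A
s_1 = InvRound(s_0, k_6) = 0x9D659D
s_2 = InvRound(s_1, k_5) = 0x1909D6
s_3 = InvRound(s_2, k_4) = 0xCBB190
s_4 = InvRound(s_3, k_3) = 0x59DCBB
s_5 = InvRound(s_4, k_2) = 0x54E59D
s_6 = InvRound(s_5, k_1) = 0x67E54E
s_7 = InvRound(s_6, k_0) = 0x84767E

0x84767E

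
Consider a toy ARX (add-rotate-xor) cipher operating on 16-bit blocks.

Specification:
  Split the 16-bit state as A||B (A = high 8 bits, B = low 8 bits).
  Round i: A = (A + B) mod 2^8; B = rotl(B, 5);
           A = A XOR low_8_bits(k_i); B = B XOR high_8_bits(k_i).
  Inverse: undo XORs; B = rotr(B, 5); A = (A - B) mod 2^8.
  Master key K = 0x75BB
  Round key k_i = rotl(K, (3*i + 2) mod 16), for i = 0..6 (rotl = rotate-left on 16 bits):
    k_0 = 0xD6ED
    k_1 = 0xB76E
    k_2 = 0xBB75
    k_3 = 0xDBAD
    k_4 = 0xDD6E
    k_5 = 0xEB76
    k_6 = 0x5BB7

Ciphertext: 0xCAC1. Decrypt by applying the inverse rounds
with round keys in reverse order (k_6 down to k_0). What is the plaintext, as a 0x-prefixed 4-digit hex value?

s_0 = ciphertext = 0xCAC1
s_1 = InvRound(s_0, k_6) = 0xA9D4
s_2 = InvRound(s_1, k_5) = 0xE6F9
s_3 = InvRound(s_2, k_4) = 0x6721
s_4 = InvRound(s_3, k_3) = 0xF3D7
s_5 = InvRound(s_4, k_2) = 0x2363
s_6 = InvRound(s_5, k_1) = 0xA7A6
s_7 = InvRound(s_6, k_0) = 0xC783

0xC783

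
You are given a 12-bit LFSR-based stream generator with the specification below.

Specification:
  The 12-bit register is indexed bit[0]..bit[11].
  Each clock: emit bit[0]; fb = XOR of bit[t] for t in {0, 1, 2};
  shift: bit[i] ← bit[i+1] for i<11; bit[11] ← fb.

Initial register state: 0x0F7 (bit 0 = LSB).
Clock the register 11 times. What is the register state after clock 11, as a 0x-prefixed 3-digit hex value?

0x962

reg_0 = 0x0F7
clock 1: out=1, reg = 0x87B
clock 2: out=1, reg = 0x43D
clock 3: out=1, reg = 0x21E
clock 4: out=0, reg = 0x10F
clock 5: out=1, reg = 0x887
clock 6: out=1, reg = 0xC43
clock 7: out=1, reg = 0x621
clock 8: out=1, reg = 0xB10
clock 9: out=0, reg = 0x588
clock 10: out=0, reg = 0x2C4
clock 11: out=0, reg = 0x962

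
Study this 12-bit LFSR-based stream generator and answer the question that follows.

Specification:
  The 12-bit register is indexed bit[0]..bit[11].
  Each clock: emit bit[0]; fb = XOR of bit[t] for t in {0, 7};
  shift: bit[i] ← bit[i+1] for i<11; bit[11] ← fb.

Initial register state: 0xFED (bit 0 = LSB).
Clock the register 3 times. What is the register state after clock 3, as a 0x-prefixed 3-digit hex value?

0x5FD

reg_0 = 0xFED
clock 1: out=1, reg = 0x7F6
clock 2: out=0, reg = 0xBFB
clock 3: out=1, reg = 0x5FD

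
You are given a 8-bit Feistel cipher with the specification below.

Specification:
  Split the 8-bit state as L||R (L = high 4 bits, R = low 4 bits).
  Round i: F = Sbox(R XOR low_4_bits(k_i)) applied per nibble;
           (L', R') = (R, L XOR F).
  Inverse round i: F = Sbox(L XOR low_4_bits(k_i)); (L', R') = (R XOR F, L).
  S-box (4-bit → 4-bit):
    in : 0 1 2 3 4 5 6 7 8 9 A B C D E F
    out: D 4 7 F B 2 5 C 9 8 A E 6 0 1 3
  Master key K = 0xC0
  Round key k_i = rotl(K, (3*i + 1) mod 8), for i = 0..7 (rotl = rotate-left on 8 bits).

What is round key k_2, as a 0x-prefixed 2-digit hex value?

0x60

K = 0xC0
k_0 = rotl(K, (3*0+1) mod 8) = rotl(K, 1) = 0x81
k_1 = rotl(K, (3*1+1) mod 8) = rotl(K, 4) = 0x0C
k_2 = rotl(K, (3*2+1) mod 8) = rotl(K, 7) = 0x60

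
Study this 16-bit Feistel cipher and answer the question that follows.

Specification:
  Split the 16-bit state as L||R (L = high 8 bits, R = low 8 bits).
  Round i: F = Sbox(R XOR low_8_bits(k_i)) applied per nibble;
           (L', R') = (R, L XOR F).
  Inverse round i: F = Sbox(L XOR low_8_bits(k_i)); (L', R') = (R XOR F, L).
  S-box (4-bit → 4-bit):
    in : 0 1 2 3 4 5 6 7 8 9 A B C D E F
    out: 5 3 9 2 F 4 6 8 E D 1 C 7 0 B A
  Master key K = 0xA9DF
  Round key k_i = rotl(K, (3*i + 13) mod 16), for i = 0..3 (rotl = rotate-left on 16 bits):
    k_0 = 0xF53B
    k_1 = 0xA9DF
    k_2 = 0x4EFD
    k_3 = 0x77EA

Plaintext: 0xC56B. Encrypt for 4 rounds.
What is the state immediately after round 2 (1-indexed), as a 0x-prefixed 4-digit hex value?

s_0 = plaintext = 0xC56B
s_1 = Round(s_0, k_0) = 0x6B80
s_2 = Round(s_1, k_1) = 0x8021
s_3 = Round(s_2, k_2) = 0x2187
s_4 = Round(s_3, k_3) = 0x8741

0x8021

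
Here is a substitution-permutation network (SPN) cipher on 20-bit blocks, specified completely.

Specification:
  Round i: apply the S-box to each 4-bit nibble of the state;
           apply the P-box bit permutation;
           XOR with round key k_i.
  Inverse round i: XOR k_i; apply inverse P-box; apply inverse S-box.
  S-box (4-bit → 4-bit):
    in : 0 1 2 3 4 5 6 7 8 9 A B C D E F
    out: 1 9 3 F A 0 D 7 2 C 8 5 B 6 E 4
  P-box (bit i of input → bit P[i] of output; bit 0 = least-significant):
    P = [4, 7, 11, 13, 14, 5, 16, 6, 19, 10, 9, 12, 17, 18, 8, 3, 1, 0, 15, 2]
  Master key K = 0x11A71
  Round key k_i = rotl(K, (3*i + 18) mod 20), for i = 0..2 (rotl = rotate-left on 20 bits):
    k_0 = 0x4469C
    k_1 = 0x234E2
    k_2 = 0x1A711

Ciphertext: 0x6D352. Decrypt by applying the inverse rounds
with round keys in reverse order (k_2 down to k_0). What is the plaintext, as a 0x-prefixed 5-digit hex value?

s_0 = ciphertext = 0x6D352
s_1 = InvRound(s_0, k_2) = 0x2246A
s_2 = InvRound(s_1, k_1) = 0x5AA58
s_3 = InvRound(s_2, k_0) = 0x9586E

0x9586E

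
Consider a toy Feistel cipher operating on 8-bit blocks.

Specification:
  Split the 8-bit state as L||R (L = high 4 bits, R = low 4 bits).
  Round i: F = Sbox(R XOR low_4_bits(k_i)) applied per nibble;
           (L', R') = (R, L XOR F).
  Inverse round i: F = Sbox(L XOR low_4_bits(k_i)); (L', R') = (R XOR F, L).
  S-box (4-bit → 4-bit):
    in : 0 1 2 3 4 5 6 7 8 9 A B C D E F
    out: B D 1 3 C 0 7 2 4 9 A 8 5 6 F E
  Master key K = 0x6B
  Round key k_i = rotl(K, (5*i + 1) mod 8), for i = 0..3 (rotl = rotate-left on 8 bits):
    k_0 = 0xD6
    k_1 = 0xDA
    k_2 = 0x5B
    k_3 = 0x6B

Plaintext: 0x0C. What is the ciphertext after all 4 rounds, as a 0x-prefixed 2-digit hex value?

0xFB

s_0 = plaintext = 0x0C
s_1 = Round(s_0, k_0) = 0xCA
s_2 = Round(s_1, k_1) = 0xA7
s_3 = Round(s_2, k_2) = 0x7F
s_4 = Round(s_3, k_3) = 0xFB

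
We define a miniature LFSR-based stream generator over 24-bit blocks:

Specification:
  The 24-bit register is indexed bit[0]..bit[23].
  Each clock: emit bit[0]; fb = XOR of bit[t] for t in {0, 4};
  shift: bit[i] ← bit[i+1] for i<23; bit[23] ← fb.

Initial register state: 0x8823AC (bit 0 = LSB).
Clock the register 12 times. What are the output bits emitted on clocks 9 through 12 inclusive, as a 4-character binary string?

1100

reg_0 = 0x8823AC
clock 1: out=0, reg = 0x4411D6
clock 2: out=0, reg = 0xA208EB
clock 3: out=1, reg = 0xD10475
clock 4: out=1, reg = 0x68823A
clock 5: out=0, reg = 0xB4411D
clock 6: out=1, reg = 0x5A208E
clock 7: out=0, reg = 0x2D1047
clock 8: out=1, reg = 0x968823
clock 9: out=1, reg = 0xCB4411
clock 10: out=1, reg = 0x65A208
clock 11: out=0, reg = 0x32D104
clock 12: out=0, reg = 0x196882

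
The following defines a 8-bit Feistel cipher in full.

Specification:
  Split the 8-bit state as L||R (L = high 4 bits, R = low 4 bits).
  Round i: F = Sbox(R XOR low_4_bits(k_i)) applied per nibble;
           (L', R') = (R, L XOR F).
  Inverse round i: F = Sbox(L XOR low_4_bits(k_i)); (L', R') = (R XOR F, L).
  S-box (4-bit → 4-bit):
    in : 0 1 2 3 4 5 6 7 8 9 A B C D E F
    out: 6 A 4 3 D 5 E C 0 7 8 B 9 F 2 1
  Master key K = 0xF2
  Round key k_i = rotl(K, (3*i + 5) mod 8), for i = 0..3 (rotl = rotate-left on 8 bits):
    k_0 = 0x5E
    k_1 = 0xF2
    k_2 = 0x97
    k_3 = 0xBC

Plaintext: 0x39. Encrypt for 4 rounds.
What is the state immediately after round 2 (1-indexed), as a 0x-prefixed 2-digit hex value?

s_0 = plaintext = 0x39
s_1 = Round(s_0, k_0) = 0x9F
s_2 = Round(s_1, k_1) = 0xF6
s_3 = Round(s_2, k_2) = 0x65
s_4 = Round(s_3, k_3) = 0x51

0xF6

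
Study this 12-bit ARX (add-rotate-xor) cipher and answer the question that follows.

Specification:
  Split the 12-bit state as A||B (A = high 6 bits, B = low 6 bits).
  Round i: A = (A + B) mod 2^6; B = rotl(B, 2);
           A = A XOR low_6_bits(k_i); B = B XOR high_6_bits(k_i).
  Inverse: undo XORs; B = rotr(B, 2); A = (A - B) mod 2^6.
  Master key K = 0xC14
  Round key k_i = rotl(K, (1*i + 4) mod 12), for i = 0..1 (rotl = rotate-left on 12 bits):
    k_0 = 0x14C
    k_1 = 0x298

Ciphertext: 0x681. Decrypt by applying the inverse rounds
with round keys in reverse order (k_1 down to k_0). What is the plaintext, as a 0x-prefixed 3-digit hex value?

s_0 = ciphertext = 0x681
s_1 = InvRound(s_0, k_1) = 0x432
s_2 = InvRound(s_1, k_0) = 0x7FD

0x7FD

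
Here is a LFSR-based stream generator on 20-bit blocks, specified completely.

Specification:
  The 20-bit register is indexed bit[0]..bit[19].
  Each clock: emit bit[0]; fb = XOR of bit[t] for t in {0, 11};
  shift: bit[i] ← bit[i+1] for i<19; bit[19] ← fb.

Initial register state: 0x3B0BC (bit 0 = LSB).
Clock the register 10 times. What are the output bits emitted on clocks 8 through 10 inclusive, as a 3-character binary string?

reg_0 = 0x3B0BC
clock 1: out=0, reg = 0x1D85E
clock 2: out=0, reg = 0x8EC2F
clock 3: out=1, reg = 0x47617
clock 4: out=1, reg = 0xA3B0B
clock 5: out=1, reg = 0x51D85
clock 6: out=1, reg = 0x28EC2
clock 7: out=0, reg = 0x94761
clock 8: out=1, reg = 0xCA3B0
clock 9: out=0, reg = 0x651D8
clock 10: out=0, reg = 0x328EC

100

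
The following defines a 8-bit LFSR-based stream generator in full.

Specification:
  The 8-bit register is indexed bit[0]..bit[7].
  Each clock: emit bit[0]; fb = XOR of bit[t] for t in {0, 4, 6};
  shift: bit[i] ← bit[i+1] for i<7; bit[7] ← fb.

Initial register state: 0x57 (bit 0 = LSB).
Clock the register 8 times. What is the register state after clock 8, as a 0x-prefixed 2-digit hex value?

0xDF

reg_0 = 0x57
clock 1: out=1, reg = 0xAB
clock 2: out=1, reg = 0xD5
clock 3: out=1, reg = 0xEA
clock 4: out=0, reg = 0xF5
clock 5: out=1, reg = 0xFA
clock 6: out=0, reg = 0x7D
clock 7: out=1, reg = 0xBE
clock 8: out=0, reg = 0xDF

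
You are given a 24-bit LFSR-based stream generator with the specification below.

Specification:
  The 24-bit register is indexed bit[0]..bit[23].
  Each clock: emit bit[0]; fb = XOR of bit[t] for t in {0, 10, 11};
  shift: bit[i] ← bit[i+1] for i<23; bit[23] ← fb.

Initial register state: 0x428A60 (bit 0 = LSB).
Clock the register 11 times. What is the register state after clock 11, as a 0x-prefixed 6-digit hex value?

reg_0 = 0x428A60
clock 1: out=0, reg = 0xA14530
clock 2: out=0, reg = 0xD0A298
clock 3: out=0, reg = 0x68514C
clock 4: out=0, reg = 0x3428A6
clock 5: out=0, reg = 0x9A1453
clock 6: out=1, reg = 0x4D0A29
clock 7: out=1, reg = 0x268514
clock 8: out=0, reg = 0x93428A
clock 9: out=0, reg = 0x49A145
clock 10: out=1, reg = 0xA4D0A2
clock 11: out=0, reg = 0x526851

0x526851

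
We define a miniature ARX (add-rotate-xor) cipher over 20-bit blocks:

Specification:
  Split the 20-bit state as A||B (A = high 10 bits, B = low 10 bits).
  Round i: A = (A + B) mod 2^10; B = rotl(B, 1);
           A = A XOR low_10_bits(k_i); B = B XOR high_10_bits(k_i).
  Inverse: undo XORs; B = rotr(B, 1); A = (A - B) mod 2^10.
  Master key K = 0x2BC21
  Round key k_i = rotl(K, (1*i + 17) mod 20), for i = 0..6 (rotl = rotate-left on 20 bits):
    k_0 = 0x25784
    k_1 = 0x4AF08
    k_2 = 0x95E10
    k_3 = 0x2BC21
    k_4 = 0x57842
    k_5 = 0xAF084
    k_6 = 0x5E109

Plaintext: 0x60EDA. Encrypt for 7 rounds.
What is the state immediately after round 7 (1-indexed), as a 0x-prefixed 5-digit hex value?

s_0 = plaintext = 0x60EDA
s_1 = Round(s_0, k_0) = 0xF6520
s_2 = Round(s_1, k_1) = 0xFC76B
s_3 = Round(s_2, k_2) = 0x53080
s_4 = Round(s_3, k_3) = 0x7B5AF
s_5 = Round(s_4, k_4) = 0xF7A00
s_6 = Round(s_5, k_5) = 0x56ABD
s_7 = Round(s_6, k_6) = 0x47803

0x47803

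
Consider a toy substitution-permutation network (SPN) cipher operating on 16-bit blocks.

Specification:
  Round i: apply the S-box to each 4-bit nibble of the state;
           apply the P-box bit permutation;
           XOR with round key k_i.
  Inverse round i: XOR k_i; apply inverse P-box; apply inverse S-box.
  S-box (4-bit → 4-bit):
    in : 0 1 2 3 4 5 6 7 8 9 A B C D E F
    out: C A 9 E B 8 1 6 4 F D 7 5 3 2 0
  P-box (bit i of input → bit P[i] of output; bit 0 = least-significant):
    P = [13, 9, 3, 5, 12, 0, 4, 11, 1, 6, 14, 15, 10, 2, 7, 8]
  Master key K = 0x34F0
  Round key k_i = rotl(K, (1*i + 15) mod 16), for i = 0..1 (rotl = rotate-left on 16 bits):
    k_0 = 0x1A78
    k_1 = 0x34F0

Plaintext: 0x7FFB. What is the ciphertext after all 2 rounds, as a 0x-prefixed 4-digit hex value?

s_0 = plaintext = 0x7FFB
s_1 = Round(s_0, k_0) = 0x38F4
s_2 = Round(s_1, k_1) = 0x5754

0x5754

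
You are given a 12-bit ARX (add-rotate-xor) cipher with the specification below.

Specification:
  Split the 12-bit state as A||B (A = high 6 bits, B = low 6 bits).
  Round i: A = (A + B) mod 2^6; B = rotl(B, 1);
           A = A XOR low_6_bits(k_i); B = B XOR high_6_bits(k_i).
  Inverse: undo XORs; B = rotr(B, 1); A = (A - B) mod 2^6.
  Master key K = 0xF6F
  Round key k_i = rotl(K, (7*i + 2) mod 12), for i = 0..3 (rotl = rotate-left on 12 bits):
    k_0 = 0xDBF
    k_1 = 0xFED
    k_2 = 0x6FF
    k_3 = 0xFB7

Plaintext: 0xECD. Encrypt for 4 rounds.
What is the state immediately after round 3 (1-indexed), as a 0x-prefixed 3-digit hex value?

0x2D6

s_0 = plaintext = 0xECD
s_1 = Round(s_0, k_0) = 0xDEC
s_2 = Round(s_1, k_1) = 0x3A6
s_3 = Round(s_2, k_2) = 0x2D6
s_4 = Round(s_3, k_3) = 0x592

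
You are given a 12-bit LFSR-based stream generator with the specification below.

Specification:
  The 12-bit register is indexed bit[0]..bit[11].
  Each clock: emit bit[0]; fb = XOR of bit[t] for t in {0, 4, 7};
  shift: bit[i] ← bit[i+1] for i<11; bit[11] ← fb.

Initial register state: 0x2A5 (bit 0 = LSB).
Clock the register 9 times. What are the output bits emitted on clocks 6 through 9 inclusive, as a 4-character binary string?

reg_0 = 0x2A5
clock 1: out=1, reg = 0x152
clock 2: out=0, reg = 0x8A9
clock 3: out=1, reg = 0x454
clock 4: out=0, reg = 0xA2A
clock 5: out=0, reg = 0x515
clock 6: out=1, reg = 0x28A
clock 7: out=0, reg = 0x945
clock 8: out=1, reg = 0xCA2
clock 9: out=0, reg = 0xE51

1010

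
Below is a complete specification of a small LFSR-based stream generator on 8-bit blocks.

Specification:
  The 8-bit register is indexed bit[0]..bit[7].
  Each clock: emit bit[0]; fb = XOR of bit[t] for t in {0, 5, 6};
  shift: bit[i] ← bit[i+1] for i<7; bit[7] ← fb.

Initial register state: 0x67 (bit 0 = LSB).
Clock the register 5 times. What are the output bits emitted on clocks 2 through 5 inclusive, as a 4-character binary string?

1100

reg_0 = 0x67
clock 1: out=1, reg = 0xB3
clock 2: out=1, reg = 0x59
clock 3: out=1, reg = 0x2C
clock 4: out=0, reg = 0x96
clock 5: out=0, reg = 0x4B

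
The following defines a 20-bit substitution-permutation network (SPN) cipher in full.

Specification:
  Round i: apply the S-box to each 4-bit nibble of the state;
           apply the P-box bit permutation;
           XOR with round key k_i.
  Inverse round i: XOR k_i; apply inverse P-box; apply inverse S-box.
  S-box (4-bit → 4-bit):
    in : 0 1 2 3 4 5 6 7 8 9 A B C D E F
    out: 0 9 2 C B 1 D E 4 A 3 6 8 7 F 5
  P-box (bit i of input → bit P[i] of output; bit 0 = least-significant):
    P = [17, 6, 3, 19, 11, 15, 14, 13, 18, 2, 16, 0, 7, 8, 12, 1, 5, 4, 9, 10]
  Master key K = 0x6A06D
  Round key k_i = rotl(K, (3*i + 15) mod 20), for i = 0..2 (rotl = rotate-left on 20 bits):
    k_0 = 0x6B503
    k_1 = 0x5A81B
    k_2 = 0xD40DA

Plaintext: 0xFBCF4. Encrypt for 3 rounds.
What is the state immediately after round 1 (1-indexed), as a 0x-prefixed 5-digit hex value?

s_0 = plaintext = 0xFBCF4
s_1 = Round(s_0, k_0) = 0xCEE62
s_2 = Round(s_1, k_1) = 0x0D5DC
s_3 = Round(s_2, k_2) = 0x1995A

0xCEE62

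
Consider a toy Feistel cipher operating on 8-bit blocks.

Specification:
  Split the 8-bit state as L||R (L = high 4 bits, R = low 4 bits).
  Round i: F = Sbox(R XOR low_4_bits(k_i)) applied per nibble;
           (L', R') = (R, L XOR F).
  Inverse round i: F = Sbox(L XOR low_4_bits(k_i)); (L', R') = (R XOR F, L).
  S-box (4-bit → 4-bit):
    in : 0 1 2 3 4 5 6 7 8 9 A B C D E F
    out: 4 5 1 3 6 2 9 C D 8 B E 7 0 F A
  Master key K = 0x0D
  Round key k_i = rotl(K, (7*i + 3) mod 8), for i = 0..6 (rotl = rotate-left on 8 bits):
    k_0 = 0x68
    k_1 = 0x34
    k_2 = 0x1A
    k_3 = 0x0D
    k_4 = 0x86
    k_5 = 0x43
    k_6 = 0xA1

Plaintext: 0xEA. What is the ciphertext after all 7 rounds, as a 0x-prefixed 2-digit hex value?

s_0 = plaintext = 0xEA
s_1 = Round(s_0, k_0) = 0xAF
s_2 = Round(s_1, k_1) = 0xF4
s_3 = Round(s_2, k_2) = 0x40
s_4 = Round(s_3, k_3) = 0x04
s_5 = Round(s_4, k_4) = 0x41
s_6 = Round(s_5, k_5) = 0x15
s_7 = Round(s_6, k_6) = 0x57

0x57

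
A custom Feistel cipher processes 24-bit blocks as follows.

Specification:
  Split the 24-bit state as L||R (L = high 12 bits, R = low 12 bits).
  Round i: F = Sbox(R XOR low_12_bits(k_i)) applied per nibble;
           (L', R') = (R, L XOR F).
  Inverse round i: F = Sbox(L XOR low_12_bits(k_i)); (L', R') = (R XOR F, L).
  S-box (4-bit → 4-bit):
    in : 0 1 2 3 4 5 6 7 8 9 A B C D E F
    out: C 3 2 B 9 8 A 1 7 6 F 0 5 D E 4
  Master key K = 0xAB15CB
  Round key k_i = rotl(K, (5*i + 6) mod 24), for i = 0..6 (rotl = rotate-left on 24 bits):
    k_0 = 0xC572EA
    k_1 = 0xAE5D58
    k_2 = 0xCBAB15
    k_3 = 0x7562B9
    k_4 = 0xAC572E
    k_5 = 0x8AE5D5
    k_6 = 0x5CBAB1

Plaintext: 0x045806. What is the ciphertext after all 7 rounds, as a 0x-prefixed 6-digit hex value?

s_0 = plaintext = 0x045806
s_1 = Round(s_0, k_0) = 0x806FA0
s_2 = Round(s_1, k_1) = 0xFA0A41
s_3 = Round(s_2, k_2) = 0xA41C29
s_4 = Round(s_3, k_3) = 0xC2942D
s_5 = Round(s_4, k_4) = 0x42D7E2
s_6 = Round(s_5, k_5) = 0x7E269C
s_7 = Round(s_6, k_6) = 0x69C2CF

0x69C2CF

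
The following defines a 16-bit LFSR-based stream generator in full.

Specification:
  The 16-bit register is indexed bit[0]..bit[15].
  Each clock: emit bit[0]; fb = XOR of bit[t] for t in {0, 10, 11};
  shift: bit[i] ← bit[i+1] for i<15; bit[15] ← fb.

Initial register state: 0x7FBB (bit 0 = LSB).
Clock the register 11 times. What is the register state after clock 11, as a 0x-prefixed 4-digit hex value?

reg_0 = 0x7FBB
clock 1: out=1, reg = 0xBFDD
clock 2: out=1, reg = 0xDFEE
clock 3: out=0, reg = 0x6FF7
clock 4: out=1, reg = 0xB7FB
clock 5: out=1, reg = 0x5BFD
clock 6: out=1, reg = 0x2DFE
clock 7: out=0, reg = 0x16FF
clock 8: out=1, reg = 0x0B7F
clock 9: out=1, reg = 0x05BF
clock 10: out=1, reg = 0x02DF
clock 11: out=1, reg = 0x816F

0x816F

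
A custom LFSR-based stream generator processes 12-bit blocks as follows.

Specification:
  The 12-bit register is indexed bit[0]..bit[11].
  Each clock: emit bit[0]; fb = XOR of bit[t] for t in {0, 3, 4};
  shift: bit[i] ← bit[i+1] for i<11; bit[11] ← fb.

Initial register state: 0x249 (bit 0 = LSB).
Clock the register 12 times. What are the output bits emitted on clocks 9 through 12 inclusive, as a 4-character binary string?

0100

reg_0 = 0x249
clock 1: out=1, reg = 0x124
clock 2: out=0, reg = 0x092
clock 3: out=0, reg = 0x849
clock 4: out=1, reg = 0x424
clock 5: out=0, reg = 0x212
clock 6: out=0, reg = 0x909
clock 7: out=1, reg = 0x484
clock 8: out=0, reg = 0x242
clock 9: out=0, reg = 0x121
clock 10: out=1, reg = 0x890
clock 11: out=0, reg = 0xC48
clock 12: out=0, reg = 0xE24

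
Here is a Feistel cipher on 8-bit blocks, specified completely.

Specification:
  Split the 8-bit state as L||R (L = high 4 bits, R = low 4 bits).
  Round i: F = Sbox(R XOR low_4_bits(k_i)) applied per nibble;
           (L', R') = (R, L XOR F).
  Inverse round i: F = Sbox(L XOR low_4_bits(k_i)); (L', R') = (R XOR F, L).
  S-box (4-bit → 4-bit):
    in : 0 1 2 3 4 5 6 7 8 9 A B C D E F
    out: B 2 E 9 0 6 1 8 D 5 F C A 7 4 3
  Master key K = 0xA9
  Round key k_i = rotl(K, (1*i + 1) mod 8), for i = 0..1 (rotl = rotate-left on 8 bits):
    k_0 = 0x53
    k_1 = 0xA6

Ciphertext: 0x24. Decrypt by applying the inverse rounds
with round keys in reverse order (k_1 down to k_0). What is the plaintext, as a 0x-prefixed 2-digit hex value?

0xA4

s_0 = ciphertext = 0x24
s_1 = InvRound(s_0, k_1) = 0x42
s_2 = InvRound(s_1, k_0) = 0xA4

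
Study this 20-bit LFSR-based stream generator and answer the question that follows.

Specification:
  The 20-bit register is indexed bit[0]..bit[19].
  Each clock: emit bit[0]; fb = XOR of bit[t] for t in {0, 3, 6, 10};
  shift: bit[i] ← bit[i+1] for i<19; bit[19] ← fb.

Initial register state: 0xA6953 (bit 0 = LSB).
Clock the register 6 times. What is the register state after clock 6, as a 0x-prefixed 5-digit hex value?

reg_0 = 0xA6953
clock 1: out=1, reg = 0x534A9
clock 2: out=1, reg = 0xA9A54
clock 3: out=0, reg = 0xD4D2A
clock 4: out=0, reg = 0x6A695
clock 5: out=1, reg = 0x3534A
clock 6: out=0, reg = 0x1A9A5

0x1A9A5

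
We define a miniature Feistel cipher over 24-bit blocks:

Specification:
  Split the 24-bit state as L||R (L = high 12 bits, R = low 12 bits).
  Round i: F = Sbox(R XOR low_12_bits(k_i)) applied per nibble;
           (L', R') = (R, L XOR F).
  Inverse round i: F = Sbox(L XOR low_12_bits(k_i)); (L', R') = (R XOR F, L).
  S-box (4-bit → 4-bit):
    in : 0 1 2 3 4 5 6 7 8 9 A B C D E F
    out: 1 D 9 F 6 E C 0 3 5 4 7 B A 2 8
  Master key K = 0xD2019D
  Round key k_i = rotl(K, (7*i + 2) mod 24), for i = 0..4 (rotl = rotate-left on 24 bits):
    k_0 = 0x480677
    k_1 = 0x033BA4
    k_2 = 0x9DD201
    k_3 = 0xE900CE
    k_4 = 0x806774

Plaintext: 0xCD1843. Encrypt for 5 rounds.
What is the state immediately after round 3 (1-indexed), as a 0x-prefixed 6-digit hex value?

0x67C82D

s_0 = plaintext = 0xCD1843
s_1 = Round(s_0, k_0) = 0x843E27
s_2 = Round(s_1, k_1) = 0xE2767C
s_3 = Round(s_2, k_2) = 0x67C82D
s_4 = Round(s_3, k_3) = 0x82D553
s_5 = Round(s_4, k_4) = 0x5531BD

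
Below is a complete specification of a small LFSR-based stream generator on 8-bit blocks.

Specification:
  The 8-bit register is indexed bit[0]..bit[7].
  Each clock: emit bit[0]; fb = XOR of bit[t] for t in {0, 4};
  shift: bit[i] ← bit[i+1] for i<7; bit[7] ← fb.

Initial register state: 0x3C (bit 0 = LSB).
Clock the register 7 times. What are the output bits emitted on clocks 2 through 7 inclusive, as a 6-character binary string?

011110

reg_0 = 0x3C
clock 1: out=0, reg = 0x9E
clock 2: out=0, reg = 0xCF
clock 3: out=1, reg = 0xE7
clock 4: out=1, reg = 0xF3
clock 5: out=1, reg = 0x79
clock 6: out=1, reg = 0x3C
clock 7: out=0, reg = 0x9E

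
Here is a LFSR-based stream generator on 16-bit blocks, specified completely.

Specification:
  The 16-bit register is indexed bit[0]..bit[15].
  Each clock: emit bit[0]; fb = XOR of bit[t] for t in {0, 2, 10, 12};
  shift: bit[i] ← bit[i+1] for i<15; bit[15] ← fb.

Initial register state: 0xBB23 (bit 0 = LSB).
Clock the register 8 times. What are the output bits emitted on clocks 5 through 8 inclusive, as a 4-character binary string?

reg_0 = 0xBB23
clock 1: out=1, reg = 0x5D91
clock 2: out=1, reg = 0xAEC8
clock 3: out=0, reg = 0xD764
clock 4: out=0, reg = 0xEBB2
clock 5: out=0, reg = 0x75D9
clock 6: out=1, reg = 0xBAEC
clock 7: out=0, reg = 0x5D76
clock 8: out=0, reg = 0xAEBB

0100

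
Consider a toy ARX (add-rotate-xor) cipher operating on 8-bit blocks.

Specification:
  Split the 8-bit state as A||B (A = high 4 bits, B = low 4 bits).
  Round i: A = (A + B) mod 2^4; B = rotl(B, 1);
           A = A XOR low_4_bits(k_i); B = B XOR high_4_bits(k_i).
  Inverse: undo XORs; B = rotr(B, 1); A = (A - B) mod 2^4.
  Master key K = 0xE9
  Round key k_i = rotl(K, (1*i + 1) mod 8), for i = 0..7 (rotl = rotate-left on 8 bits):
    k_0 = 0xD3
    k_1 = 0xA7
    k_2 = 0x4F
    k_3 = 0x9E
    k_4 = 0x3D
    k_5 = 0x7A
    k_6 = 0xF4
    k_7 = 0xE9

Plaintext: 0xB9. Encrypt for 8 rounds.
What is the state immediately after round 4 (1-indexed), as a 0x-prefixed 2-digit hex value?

s_0 = plaintext = 0xB9
s_1 = Round(s_0, k_0) = 0x7E
s_2 = Round(s_1, k_1) = 0x27
s_3 = Round(s_2, k_2) = 0x6A
s_4 = Round(s_3, k_3) = 0xEC
s_5 = Round(s_4, k_4) = 0x7A
s_6 = Round(s_5, k_5) = 0xB2
s_7 = Round(s_6, k_6) = 0x9B
s_8 = Round(s_7, k_7) = 0xD9

0xEC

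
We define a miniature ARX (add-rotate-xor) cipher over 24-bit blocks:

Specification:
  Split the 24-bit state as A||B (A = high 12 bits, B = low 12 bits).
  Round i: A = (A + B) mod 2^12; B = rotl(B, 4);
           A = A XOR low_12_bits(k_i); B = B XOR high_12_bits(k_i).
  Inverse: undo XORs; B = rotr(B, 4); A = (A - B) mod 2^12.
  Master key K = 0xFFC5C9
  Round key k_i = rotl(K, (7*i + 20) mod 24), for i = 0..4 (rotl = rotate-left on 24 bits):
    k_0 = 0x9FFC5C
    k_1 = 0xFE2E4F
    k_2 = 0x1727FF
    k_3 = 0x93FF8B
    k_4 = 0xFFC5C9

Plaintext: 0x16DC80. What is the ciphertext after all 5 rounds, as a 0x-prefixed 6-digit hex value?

0x2D2EC1

s_0 = plaintext = 0x16DC80
s_1 = Round(s_0, k_0) = 0x1B11F3
s_2 = Round(s_1, k_1) = 0xDEB0D3
s_3 = Round(s_2, k_2) = 0x941C42
s_4 = Round(s_3, k_3) = 0xA08D13
s_5 = Round(s_4, k_4) = 0x2D2EC1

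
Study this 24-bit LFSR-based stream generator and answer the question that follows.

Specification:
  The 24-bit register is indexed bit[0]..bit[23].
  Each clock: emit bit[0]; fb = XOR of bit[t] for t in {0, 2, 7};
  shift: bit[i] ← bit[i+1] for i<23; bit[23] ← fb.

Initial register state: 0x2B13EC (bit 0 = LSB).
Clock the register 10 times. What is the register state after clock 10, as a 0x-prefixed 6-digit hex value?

reg_0 = 0x2B13EC
clock 1: out=0, reg = 0x1589F6
clock 2: out=0, reg = 0x0AC4FB
clock 3: out=1, reg = 0x05627D
clock 4: out=1, reg = 0x02B13E
clock 5: out=0, reg = 0x81589F
clock 6: out=1, reg = 0xC0AC4F
clock 7: out=1, reg = 0x605627
clock 8: out=1, reg = 0x302B13
clock 9: out=1, reg = 0x981589
clock 10: out=1, reg = 0x4C0AC4

0x4C0AC4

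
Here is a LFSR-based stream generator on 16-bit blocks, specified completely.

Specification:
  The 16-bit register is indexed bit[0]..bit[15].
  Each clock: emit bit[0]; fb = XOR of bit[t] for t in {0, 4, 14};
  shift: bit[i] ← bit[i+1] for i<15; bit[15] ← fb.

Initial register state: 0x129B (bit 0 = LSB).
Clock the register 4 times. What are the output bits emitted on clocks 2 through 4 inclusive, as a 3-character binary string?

101

reg_0 = 0x129B
clock 1: out=1, reg = 0x094D
clock 2: out=1, reg = 0x84A6
clock 3: out=0, reg = 0x4253
clock 4: out=1, reg = 0xA129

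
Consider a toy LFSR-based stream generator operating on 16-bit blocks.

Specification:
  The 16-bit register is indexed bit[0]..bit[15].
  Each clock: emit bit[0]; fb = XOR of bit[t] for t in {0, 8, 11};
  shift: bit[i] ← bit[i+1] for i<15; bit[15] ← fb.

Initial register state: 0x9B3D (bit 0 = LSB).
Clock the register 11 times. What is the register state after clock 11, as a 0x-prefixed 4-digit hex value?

reg_0 = 0x9B3D
clock 1: out=1, reg = 0xCD9E
clock 2: out=0, reg = 0x66CF
clock 3: out=1, reg = 0xB367
clock 4: out=1, reg = 0x59B3
clock 5: out=1, reg = 0xACD9
clock 6: out=1, reg = 0x566C
clock 7: out=0, reg = 0x2B36
clock 8: out=0, reg = 0x159B
clock 9: out=1, reg = 0x0ACD
clock 10: out=1, reg = 0x0566
clock 11: out=0, reg = 0x82B3

0x82B3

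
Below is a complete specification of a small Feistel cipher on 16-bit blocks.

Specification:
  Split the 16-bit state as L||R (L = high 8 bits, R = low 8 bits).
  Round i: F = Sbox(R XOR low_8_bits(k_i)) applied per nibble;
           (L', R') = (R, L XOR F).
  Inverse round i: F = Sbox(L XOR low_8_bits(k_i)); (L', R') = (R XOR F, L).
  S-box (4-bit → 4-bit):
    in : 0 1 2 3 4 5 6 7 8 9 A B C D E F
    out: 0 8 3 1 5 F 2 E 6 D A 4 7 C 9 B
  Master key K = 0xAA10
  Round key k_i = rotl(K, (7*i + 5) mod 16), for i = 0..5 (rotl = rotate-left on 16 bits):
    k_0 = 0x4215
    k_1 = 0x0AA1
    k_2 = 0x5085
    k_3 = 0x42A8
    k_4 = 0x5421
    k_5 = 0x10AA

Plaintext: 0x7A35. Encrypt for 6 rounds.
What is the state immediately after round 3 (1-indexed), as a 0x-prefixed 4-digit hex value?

s_0 = plaintext = 0x7A35
s_1 = Round(s_0, k_0) = 0x354A
s_2 = Round(s_1, k_1) = 0x4AA1
s_3 = Round(s_2, k_2) = 0xA17F
s_4 = Round(s_3, k_3) = 0x7F6F
s_5 = Round(s_4, k_4) = 0x6F26
s_6 = Round(s_5, k_5) = 0x2608

0xA17F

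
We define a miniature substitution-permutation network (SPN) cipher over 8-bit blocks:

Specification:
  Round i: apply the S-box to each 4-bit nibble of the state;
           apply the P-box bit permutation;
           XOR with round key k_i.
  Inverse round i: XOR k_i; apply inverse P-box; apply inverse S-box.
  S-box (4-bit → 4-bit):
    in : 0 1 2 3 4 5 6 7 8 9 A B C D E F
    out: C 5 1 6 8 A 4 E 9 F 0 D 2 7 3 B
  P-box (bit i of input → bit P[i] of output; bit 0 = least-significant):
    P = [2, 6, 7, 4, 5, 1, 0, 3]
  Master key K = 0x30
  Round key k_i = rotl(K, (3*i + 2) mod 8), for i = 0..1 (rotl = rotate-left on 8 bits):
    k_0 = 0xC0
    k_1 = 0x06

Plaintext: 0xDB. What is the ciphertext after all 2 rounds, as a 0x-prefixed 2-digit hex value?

0xDD

s_0 = plaintext = 0xDB
s_1 = Round(s_0, k_0) = 0x77
s_2 = Round(s_1, k_1) = 0xDD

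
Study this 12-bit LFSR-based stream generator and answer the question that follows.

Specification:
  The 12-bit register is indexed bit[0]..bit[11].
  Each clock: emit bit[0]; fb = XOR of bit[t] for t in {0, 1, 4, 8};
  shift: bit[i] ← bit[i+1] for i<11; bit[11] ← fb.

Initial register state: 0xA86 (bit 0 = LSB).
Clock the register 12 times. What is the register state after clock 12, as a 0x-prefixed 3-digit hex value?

0x117

reg_0 = 0xA86
clock 1: out=0, reg = 0xD43
clock 2: out=1, reg = 0xEA1
clock 3: out=1, reg = 0xF50
clock 4: out=0, reg = 0x7A8
clock 5: out=0, reg = 0xBD4
clock 6: out=0, reg = 0x5EA
clock 7: out=0, reg = 0x2F5
clock 8: out=1, reg = 0x17A
clock 9: out=0, reg = 0x8BD
clock 10: out=1, reg = 0x45E
clock 11: out=0, reg = 0x22F
clock 12: out=1, reg = 0x117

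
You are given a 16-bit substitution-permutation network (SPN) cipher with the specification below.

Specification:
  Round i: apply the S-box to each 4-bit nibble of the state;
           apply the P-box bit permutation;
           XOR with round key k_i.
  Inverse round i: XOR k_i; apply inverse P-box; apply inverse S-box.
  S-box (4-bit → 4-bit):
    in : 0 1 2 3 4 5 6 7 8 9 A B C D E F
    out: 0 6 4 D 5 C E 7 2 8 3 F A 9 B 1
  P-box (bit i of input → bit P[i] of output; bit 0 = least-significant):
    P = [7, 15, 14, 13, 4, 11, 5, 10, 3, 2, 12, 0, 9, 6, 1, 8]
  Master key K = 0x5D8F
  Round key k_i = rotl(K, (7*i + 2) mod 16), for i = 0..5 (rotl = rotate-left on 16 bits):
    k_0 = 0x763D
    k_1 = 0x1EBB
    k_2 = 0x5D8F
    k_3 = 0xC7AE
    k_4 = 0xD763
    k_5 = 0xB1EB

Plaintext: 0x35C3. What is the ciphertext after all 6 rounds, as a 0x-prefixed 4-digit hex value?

s_0 = plaintext = 0x35C3
s_1 = Round(s_0, k_0) = 0x09BE
s_2 = Round(s_1, k_1) = 0xB20A
s_3 = Round(s_2, k_2) = 0xCE4D
s_4 = Round(s_3, k_3) = 0xE653
s_5 = Round(s_4, k_4) = 0xA086
s_6 = Round(s_5, k_5) = 0x5BAB

0x5BAB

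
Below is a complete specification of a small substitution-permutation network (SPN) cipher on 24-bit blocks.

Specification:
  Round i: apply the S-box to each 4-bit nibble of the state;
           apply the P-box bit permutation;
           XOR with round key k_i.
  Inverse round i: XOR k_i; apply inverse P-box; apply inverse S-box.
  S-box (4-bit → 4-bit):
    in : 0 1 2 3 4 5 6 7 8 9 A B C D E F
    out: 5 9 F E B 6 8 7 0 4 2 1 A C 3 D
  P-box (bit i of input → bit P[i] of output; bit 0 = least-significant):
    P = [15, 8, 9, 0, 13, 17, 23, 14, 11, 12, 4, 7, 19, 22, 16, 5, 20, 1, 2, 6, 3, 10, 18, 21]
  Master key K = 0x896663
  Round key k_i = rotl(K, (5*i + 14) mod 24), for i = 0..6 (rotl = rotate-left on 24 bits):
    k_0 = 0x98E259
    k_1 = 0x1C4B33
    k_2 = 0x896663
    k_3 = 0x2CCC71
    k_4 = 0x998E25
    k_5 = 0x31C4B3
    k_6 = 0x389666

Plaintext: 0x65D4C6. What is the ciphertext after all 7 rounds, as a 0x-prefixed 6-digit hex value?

s_0 = plaintext = 0x65D4C6
s_1 = Round(s_0, k_0) = 0xBBBAFE
s_2 = Round(s_1, k_1) = 0x84BA3B
s_3 = Round(s_2, k_2) = 0x13B621
s_4 = Round(s_3, k_3) = 0x862CBE
s_5 = Round(s_4, k_4) = 0xD03FC5
s_6 = Round(s_5, k_5) = 0x468F07
s_7 = Round(s_6, k_6) = 0x9839BE

0x9839BE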